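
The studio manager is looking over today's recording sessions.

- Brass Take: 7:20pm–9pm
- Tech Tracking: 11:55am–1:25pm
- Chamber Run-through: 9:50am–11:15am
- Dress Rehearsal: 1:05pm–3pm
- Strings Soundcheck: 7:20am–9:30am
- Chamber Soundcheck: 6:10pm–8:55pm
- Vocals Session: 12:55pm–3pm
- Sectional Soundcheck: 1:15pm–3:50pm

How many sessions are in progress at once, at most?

4

Sweep the timeline, counting +1 at each start and −1 at each end (ends before starts at a tie):
7:20am start Strings Soundcheck → 1
9:30am end Strings Soundcheck → 0
9:50am start Chamber Run-through → 1
11:15am end Chamber Run-through → 0
11:55am start Tech Tracking → 1
12:55pm start Vocals Session → 2
1:05pm start Dress Rehearsal → 3
1:15pm start Sectional Soundcheck → 4
1:25pm end Tech Tracking → 3
3pm end Dress Rehearsal → 2
3pm end Vocals Session → 1
3:50pm end Sectional Soundcheck → 0
6:10pm start Chamber Soundcheck → 1
7:20pm start Brass Take → 2
8:55pm end Chamber Soundcheck → 1
9pm end Brass Take → 0
Peak is 4, at 1:15pm (Dress Rehearsal, Sectional Soundcheck, Tech Tracking, Vocals Session).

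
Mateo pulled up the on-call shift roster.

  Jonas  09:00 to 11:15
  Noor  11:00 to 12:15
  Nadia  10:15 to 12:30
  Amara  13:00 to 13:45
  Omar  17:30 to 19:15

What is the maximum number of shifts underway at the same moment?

Sweep the timeline, counting +1 at each start and −1 at each end (ends before starts at a tie):
09:00 start Jonas → 1
10:15 start Nadia → 2
11:00 start Noor → 3
11:15 end Jonas → 2
12:15 end Noor → 1
12:30 end Nadia → 0
13:00 start Amara → 1
13:45 end Amara → 0
17:30 start Omar → 1
19:15 end Omar → 0
Peak is 3, at 11:00 (Jonas, Nadia, Noor).

3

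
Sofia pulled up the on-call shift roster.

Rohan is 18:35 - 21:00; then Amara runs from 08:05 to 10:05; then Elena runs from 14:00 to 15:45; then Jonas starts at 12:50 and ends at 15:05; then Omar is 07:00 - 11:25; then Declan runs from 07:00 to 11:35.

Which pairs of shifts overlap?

Amara & Declan, Amara & Omar, Declan & Omar, Elena & Jonas

Check each pair: they overlap iff neither finishes before the other starts.
Sorted by start: Omar, Declan, Amara, Jonas, Elena, Rohan.
Declan starts before Omar ends → Omar and Declan overlap.
Amara starts before Omar ends → Omar and Amara overlap.
Jonas starts after Omar ends; Omar is clear from here.
Amara starts before Declan ends → Declan and Amara overlap.
Jonas starts after Declan ends; Declan is clear from here.
Jonas starts after Amara ends; Amara is clear from here.
Elena starts before Jonas ends → Jonas and Elena overlap.
Rohan starts after Jonas ends.
Rohan starts after Elena ends.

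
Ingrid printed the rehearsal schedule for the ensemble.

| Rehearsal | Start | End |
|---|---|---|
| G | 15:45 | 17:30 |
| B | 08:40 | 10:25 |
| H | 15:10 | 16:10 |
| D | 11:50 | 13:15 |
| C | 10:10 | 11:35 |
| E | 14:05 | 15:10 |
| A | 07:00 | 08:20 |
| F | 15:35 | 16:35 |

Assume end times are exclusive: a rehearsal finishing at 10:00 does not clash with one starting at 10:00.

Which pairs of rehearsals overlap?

B & C, F & G, F & H, G & H

Sorted by start: A, B, C, D, E, H, F, G.
B starts after A ends, so nothing later overlaps A either.
C starts before B ends → B and C overlap.
D starts after B ends, so nothing later overlaps B either.
D starts after C ends, so nothing later overlaps C either.
E starts after D ends, so nothing later overlaps D either.
H starts exactly when E ends (back-to-back, no overlap), so nothing later overlaps E either.
F starts before H ends → H and F overlap.
G starts before H ends → H and G overlap.
G starts before F ends → F and G overlap.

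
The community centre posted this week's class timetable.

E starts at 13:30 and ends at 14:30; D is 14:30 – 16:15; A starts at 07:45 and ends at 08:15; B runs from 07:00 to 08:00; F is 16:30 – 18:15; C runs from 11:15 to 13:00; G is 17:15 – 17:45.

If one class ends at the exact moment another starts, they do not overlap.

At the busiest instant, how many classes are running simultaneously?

Sweep the timeline, counting +1 at each start and −1 at each end (ends before starts at a tie):
07:00 start B → 1
07:45 start A → 2
08:00 end B → 1
08:15 end A → 0
11:15 start C → 1
13:00 end C → 0
13:30 start E → 1
14:30 end E → 0
14:30 start D → 1
16:15 end D → 0
16:30 start F → 1
17:15 start G → 2
17:45 end G → 1
18:15 end F → 0
Peak is 2, at 07:45 (A, B).

2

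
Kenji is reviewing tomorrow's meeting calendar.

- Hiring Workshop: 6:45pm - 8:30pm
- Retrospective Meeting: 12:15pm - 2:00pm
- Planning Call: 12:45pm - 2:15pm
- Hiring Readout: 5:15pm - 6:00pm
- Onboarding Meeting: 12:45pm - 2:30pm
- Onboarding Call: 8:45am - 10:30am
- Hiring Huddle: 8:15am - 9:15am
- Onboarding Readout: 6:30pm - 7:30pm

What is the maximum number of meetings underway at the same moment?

Sweep the timeline, counting +1 at each start and −1 at each end (ends before starts at a tie):
8:15am start Hiring Huddle → 1
8:45am start Onboarding Call → 2
9:15am end Hiring Huddle → 1
10:30am end Onboarding Call → 0
12:15pm start Retrospective Meeting → 1
12:45pm start Onboarding Meeting → 2
12:45pm start Planning Call → 3
2:00pm end Retrospective Meeting → 2
2:15pm end Planning Call → 1
2:30pm end Onboarding Meeting → 0
5:15pm start Hiring Readout → 1
6:00pm end Hiring Readout → 0
6:30pm start Onboarding Readout → 1
6:45pm start Hiring Workshop → 2
7:30pm end Onboarding Readout → 1
8:30pm end Hiring Workshop → 0
Peak is 3, at 12:45pm (Onboarding Meeting, Planning Call, Retrospective Meeting).

3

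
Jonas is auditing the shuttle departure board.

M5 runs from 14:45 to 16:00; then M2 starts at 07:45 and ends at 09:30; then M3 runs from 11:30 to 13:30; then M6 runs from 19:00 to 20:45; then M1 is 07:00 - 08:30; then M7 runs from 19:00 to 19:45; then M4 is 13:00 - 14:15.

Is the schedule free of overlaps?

Sorted by start: M1, M2, M3, M4, M5, M6, M7.
M2 starts before M1 ends → M1 and M2 overlap.
That's a conflict, so the schedule is not conflict-free.

No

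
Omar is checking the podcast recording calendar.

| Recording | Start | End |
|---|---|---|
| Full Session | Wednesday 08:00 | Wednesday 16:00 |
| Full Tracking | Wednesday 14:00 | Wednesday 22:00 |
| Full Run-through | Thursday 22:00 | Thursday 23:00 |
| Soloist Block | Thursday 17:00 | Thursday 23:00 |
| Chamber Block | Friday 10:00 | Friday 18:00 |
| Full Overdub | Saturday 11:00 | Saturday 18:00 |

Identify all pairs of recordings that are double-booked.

Sorted by start: Full Session, Full Tracking, Soloist Block, Full Run-through, Chamber Block, Full Overdub.
Full Tracking starts before Full Session ends → Full Session and Full Tracking overlap.
Soloist Block starts after Full Session ends, so nothing later overlaps Full Session either.
Soloist Block starts after Full Tracking ends, so nothing later overlaps Full Tracking either.
Full Run-through starts before Soloist Block ends → Soloist Block and Full Run-through overlap.
Chamber Block starts after Soloist Block ends, so nothing later overlaps Soloist Block either.
Chamber Block starts after Full Run-through ends, so nothing later overlaps Full Run-through either.
Full Overdub starts after Chamber Block ends.

Full Run-through & Soloist Block, Full Session & Full Tracking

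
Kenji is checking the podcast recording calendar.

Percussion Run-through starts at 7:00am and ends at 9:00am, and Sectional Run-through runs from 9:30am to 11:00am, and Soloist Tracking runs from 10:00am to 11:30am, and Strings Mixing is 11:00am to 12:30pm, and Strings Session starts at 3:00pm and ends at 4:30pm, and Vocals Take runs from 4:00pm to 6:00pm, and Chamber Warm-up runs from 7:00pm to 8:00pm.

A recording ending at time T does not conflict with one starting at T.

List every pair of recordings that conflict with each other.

Check each pair: they overlap iff neither finishes before the other starts.
Sorted by start: Percussion Run-through, Sectional Run-through, Soloist Tracking, Strings Mixing, Strings Session, Vocals Take, Chamber Warm-up.
Sectional Run-through starts after Percussion Run-through ends, so nothing later overlaps Percussion Run-through either.
Soloist Tracking starts before Sectional Run-through ends → Sectional Run-through and Soloist Tracking overlap.
Strings Mixing starts exactly when Sectional Run-through ends (back-to-back, no overlap), so nothing later overlaps Sectional Run-through either.
Strings Mixing starts before Soloist Tracking ends → Soloist Tracking and Strings Mixing overlap.
Strings Session starts after Soloist Tracking ends, so nothing later overlaps Soloist Tracking either.
Strings Session starts after Strings Mixing ends, so nothing later overlaps Strings Mixing either.
Vocals Take starts before Strings Session ends → Strings Session and Vocals Take overlap.
Chamber Warm-up starts after Strings Session ends.
Chamber Warm-up starts after Vocals Take ends.

Sectional Run-through & Soloist Tracking, Soloist Tracking & Strings Mixing, Strings Session & Vocals Take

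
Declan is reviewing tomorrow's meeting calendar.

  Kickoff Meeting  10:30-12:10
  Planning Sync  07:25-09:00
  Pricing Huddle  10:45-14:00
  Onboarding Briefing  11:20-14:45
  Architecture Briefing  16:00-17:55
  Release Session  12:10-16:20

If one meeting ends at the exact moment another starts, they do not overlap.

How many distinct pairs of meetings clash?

6

Check each pair: they overlap iff neither finishes before the other starts.
Sorted by start: Planning Sync, Kickoff Meeting, Pricing Huddle, Onboarding Briefing, Release Session, Architecture Briefing.
Kickoff Meeting starts after Planning Sync ends; Planning Sync is clear from here.
Pricing Huddle starts before Kickoff Meeting ends → Kickoff Meeting and Pricing Huddle overlap.
Onboarding Briefing starts before Kickoff Meeting ends → Kickoff Meeting and Onboarding Briefing overlap.
Release Session starts exactly when Kickoff Meeting ends (back-to-back, no overlap); Kickoff Meeting is clear from here.
Onboarding Briefing starts before Pricing Huddle ends → Pricing Huddle and Onboarding Briefing overlap.
Release Session starts before Pricing Huddle ends → Pricing Huddle and Release Session overlap.
Architecture Briefing starts after Pricing Huddle ends.
Release Session starts before Onboarding Briefing ends → Onboarding Briefing and Release Session overlap.
Architecture Briefing starts after Onboarding Briefing ends.
Architecture Briefing starts before Release Session ends → Release Session and Architecture Briefing overlap.
Overlapping pairs: Architecture Briefing & Release Session, Kickoff Meeting & Onboarding Briefing, Kickoff Meeting & Pricing Huddle, Onboarding Briefing & Pricing Huddle, Onboarding Briefing & Release Session, Pricing Huddle & Release Session — 6 in total.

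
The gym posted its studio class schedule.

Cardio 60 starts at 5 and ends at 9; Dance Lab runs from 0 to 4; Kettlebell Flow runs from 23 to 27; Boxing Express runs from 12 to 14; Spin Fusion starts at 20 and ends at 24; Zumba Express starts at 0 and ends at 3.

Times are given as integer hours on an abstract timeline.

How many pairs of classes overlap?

Check each pair: they overlap iff neither finishes before the other starts.
Sorted by start: Zumba Express, Dance Lab, Cardio 60, Boxing Express, Spin Fusion, Kettlebell Flow.
Dance Lab starts before Zumba Express ends → Zumba Express and Dance Lab overlap.
Cardio 60 starts after Zumba Express ends, so nothing later overlaps Zumba Express either.
Cardio 60 starts after Dance Lab ends, so nothing later overlaps Dance Lab either.
Boxing Express starts after Cardio 60 ends, so nothing later overlaps Cardio 60 either.
Spin Fusion starts after Boxing Express ends, so nothing later overlaps Boxing Express either.
Kettlebell Flow starts before Spin Fusion ends → Spin Fusion and Kettlebell Flow overlap.
Overlapping pairs: Dance Lab & Zumba Express, Kettlebell Flow & Spin Fusion — 2 in total.

2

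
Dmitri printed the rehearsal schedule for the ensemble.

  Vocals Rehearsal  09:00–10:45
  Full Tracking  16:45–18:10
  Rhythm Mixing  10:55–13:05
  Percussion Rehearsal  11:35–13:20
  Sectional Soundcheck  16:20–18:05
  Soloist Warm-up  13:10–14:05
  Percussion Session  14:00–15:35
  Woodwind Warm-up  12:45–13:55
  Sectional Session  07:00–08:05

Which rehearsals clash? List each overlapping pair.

Full Tracking & Sectional Soundcheck, Percussion Rehearsal & Rhythm Mixing, Percussion Rehearsal & Soloist Warm-up, Percussion Rehearsal & Woodwind Warm-up, Percussion Session & Soloist Warm-up, Rhythm Mixing & Woodwind Warm-up, Soloist Warm-up & Woodwind Warm-up

Check each pair: they overlap iff neither finishes before the other starts.
Sorted by start: Sectional Session, Vocals Rehearsal, Rhythm Mixing, Percussion Rehearsal, Woodwind Warm-up, Soloist Warm-up, Percussion Session, Sectional Soundcheck, Full Tracking.
Vocals Rehearsal starts after Sectional Session ends, so Sectional Session has no further overlaps.
Rhythm Mixing starts after Vocals Rehearsal ends, so Vocals Rehearsal has no further overlaps.
Percussion Rehearsal starts before Rhythm Mixing ends → Rhythm Mixing and Percussion Rehearsal overlap.
Woodwind Warm-up starts before Rhythm Mixing ends → Rhythm Mixing and Woodwind Warm-up overlap.
Soloist Warm-up starts after Rhythm Mixing ends, so Rhythm Mixing has no further overlaps.
Woodwind Warm-up starts before Percussion Rehearsal ends → Percussion Rehearsal and Woodwind Warm-up overlap.
Soloist Warm-up starts before Percussion Rehearsal ends → Percussion Rehearsal and Soloist Warm-up overlap.
Percussion Session starts after Percussion Rehearsal ends, so Percussion Rehearsal has no further overlaps.
Soloist Warm-up starts before Woodwind Warm-up ends → Woodwind Warm-up and Soloist Warm-up overlap.
Percussion Session starts after Woodwind Warm-up ends, so Woodwind Warm-up has no further overlaps.
Percussion Session starts before Soloist Warm-up ends → Soloist Warm-up and Percussion Session overlap.
Sectional Soundcheck starts after Soloist Warm-up ends, so Soloist Warm-up has no further overlaps.
Sectional Soundcheck starts after Percussion Session ends, so Percussion Session has no further overlaps.
Full Tracking starts before Sectional Soundcheck ends → Sectional Soundcheck and Full Tracking overlap.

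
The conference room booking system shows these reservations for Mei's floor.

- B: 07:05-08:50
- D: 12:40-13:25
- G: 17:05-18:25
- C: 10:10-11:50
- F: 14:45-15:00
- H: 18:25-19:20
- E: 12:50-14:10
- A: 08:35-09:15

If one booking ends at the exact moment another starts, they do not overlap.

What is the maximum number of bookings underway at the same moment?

2

Walk through starts and ends in time order (an end at T is processed before a start at T):
07:05 start B → 1
08:35 start A → 2
08:50 end B → 1
09:15 end A → 0
10:10 start C → 1
11:50 end C → 0
12:40 start D → 1
12:50 start E → 2
13:25 end D → 1
14:10 end E → 0
14:45 start F → 1
15:00 end F → 0
17:05 start G → 1
18:25 end G → 0
18:25 start H → 1
19:20 end H → 0
Peak is 2, at 08:35 (A, B).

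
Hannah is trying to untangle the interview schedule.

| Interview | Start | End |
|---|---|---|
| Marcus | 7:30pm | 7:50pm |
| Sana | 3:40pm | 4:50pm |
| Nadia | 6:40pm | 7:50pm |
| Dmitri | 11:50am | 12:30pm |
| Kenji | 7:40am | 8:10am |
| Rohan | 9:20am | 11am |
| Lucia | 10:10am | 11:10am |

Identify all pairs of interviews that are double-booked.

Lucia & Rohan, Marcus & Nadia

Check each pair: they overlap iff neither finishes before the other starts.
Sorted by start: Kenji, Rohan, Lucia, Dmitri, Sana, Nadia, Marcus.
Rohan starts after Kenji ends; Kenji is clear from here.
Lucia starts before Rohan ends → Rohan and Lucia overlap.
Dmitri starts after Rohan ends; Rohan is clear from here.
Dmitri starts after Lucia ends; Lucia is clear from here.
Sana starts after Dmitri ends; Dmitri is clear from here.
Nadia starts after Sana ends; Sana is clear from here.
Marcus starts before Nadia ends → Nadia and Marcus overlap.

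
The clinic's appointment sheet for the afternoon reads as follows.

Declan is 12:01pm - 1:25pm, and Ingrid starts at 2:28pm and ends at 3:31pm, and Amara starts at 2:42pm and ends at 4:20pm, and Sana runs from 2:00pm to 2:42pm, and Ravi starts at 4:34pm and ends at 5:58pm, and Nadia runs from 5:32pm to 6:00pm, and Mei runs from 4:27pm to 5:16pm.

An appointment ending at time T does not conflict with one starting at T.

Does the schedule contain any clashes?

Sorted by start: Declan, Sana, Ingrid, Amara, Mei, Ravi, Nadia.
Sana starts after Declan ends, so Declan has no further overlaps.
Ingrid starts before Sana ends → Sana and Ingrid overlap.
That's a conflict, so the schedule is not conflict-free.

Yes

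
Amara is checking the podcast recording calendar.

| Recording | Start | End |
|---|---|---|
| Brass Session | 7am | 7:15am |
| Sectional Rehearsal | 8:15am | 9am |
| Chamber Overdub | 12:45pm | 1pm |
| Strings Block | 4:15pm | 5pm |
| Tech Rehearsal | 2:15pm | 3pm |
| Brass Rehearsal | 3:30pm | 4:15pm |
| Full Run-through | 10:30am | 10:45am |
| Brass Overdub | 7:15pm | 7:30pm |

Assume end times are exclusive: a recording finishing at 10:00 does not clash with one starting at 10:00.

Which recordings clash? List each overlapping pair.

Sorted by start: Brass Session, Sectional Rehearsal, Full Run-through, Chamber Overdub, Tech Rehearsal, Brass Rehearsal, Strings Block, Brass Overdub.
Sectional Rehearsal starts after Brass Session ends; Brass Session is clear from here.
Full Run-through starts after Sectional Rehearsal ends; Sectional Rehearsal is clear from here.
Chamber Overdub starts after Full Run-through ends; Full Run-through is clear from here.
Tech Rehearsal starts after Chamber Overdub ends; Chamber Overdub is clear from here.
Brass Rehearsal starts after Tech Rehearsal ends; Tech Rehearsal is clear from here.
Strings Block starts exactly when Brass Rehearsal ends (back-to-back, no overlap); Brass Rehearsal is clear from here.
Brass Overdub starts after Strings Block ends.

no overlapping pairs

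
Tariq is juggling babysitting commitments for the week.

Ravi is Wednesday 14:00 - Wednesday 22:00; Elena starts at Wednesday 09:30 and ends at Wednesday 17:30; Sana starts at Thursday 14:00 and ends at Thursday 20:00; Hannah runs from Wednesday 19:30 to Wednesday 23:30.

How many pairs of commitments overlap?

Two intervals overlap when each starts before the other ends.
Sorted by start: Elena, Ravi, Hannah, Sana.
Ravi starts before Elena ends → Elena and Ravi overlap.
Hannah starts after Elena ends, so nothing later overlaps Elena either.
Hannah starts before Ravi ends → Ravi and Hannah overlap.
Sana starts after Ravi ends.
Sana starts after Hannah ends.
Overlapping pairs: Elena & Ravi, Hannah & Ravi — 2 in total.

2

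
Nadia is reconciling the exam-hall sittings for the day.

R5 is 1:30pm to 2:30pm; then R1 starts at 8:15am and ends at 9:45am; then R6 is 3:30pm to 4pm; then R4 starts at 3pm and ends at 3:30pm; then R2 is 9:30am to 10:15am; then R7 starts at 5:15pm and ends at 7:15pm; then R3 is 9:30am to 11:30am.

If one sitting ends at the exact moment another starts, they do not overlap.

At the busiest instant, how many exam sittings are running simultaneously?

3

Sweep the timeline, counting +1 at each start and −1 at each end (ends before starts at a tie):
8:15am start R1 → 1
9:30am start R2 → 2
9:30am start R3 → 3
9:45am end R1 → 2
10:15am end R2 → 1
11:30am end R3 → 0
1:30pm start R5 → 1
2:30pm end R5 → 0
3pm start R4 → 1
3:30pm end R4 → 0
3:30pm start R6 → 1
4pm end R6 → 0
5:15pm start R7 → 1
7:15pm end R7 → 0
Peak is 3, at 9:30am (R1, R2, R3).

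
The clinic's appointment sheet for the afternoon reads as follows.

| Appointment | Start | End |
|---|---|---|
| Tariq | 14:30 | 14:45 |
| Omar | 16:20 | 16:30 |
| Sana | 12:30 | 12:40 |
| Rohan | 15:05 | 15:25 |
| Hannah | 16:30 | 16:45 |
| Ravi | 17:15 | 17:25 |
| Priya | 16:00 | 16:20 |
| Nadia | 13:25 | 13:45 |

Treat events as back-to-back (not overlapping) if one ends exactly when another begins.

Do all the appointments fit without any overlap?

Yes

Sorted by start: Sana, Nadia, Tariq, Rohan, Priya, Omar, Hannah, Ravi.
Nadia starts after Sana ends; Sana is clear from here.
Tariq starts after Nadia ends; Nadia is clear from here.
Rohan starts after Tariq ends; Tariq is clear from here.
Priya starts after Rohan ends; Rohan is clear from here.
Omar starts exactly when Priya ends (back-to-back, no overlap); Priya is clear from here.
Hannah starts exactly when Omar ends (back-to-back, no overlap); Omar is clear from here.
Ravi starts after Hannah ends.
Every pair is clear; the schedule has no overlaps.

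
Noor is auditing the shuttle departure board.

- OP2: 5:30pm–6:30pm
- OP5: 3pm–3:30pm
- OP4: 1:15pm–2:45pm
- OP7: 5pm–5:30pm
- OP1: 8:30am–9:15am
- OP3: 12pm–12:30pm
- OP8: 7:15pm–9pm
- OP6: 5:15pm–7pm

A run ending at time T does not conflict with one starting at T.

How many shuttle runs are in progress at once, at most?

Sweep the timeline, counting +1 at each start and −1 at each end (ends before starts at a tie):
8:30am start OP1 → 1
9:15am end OP1 → 0
12pm start OP3 → 1
12:30pm end OP3 → 0
1:15pm start OP4 → 1
2:45pm end OP4 → 0
3pm start OP5 → 1
3:30pm end OP5 → 0
5pm start OP7 → 1
5:15pm start OP6 → 2
5:30pm end OP7 → 1
5:30pm start OP2 → 2
6:30pm end OP2 → 1
7pm end OP6 → 0
7:15pm start OP8 → 1
9pm end OP8 → 0
Peak is 2, at 5:15pm (OP6, OP7).

2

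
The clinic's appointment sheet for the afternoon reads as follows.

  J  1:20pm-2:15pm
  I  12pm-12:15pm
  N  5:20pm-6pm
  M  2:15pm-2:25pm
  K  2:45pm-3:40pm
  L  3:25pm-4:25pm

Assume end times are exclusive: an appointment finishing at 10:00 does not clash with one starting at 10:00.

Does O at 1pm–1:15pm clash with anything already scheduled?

No — it doesn't clash with anything

I: ends 12:15pm at or before O starts 1pm → clear.
J: starts 1:20pm at or after O ends 1:15pm → clear.
M: starts 2:15pm at or after O ends 1:15pm → clear.
K: starts 2:45pm at or after O ends 1:15pm → clear.
L: starts 3:25pm at or after O ends 1:15pm → clear.
N: starts 5:20pm at or after O ends 1:15pm → clear.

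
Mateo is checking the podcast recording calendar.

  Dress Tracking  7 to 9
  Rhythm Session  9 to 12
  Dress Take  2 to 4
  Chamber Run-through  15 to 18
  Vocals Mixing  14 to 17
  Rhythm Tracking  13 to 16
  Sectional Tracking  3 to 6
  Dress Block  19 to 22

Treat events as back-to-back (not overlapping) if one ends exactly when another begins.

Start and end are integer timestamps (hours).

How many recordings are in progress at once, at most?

Sweep the timeline, counting +1 at each start and −1 at each end (ends before starts at a tie):
2 start Dress Take → 1
3 start Sectional Tracking → 2
4 end Dress Take → 1
6 end Sectional Tracking → 0
7 start Dress Tracking → 1
9 end Dress Tracking → 0
9 start Rhythm Session → 1
12 end Rhythm Session → 0
13 start Rhythm Tracking → 1
14 start Vocals Mixing → 2
15 start Chamber Run-through → 3
16 end Rhythm Tracking → 2
17 end Vocals Mixing → 1
18 end Chamber Run-through → 0
19 start Dress Block → 1
22 end Dress Block → 0
Peak is 3, at 15 (Chamber Run-through, Rhythm Tracking, Vocals Mixing).

3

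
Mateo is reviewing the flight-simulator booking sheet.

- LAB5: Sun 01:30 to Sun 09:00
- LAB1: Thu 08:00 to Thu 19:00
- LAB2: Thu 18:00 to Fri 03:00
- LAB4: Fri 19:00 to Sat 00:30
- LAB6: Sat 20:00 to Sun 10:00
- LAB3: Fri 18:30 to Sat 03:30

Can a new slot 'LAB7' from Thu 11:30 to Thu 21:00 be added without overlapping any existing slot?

LAB1: starts Thu 08:00 before LAB7 ends Thu 21:00, and ends Thu 19:00 after LAB7 starts Thu 11:30 → overlap.
LAB2: starts Thu 18:00 before LAB7 ends Thu 21:00, and ends Fri 03:00 after LAB7 starts Thu 11:30 → overlap.
LAB3: starts Fri 18:30 at or after LAB7 ends Thu 21:00 → clear.
LAB4: starts Fri 19:00 at or after LAB7 ends Thu 21:00 → clear.
LAB6: starts Sat 20:00 at or after LAB7 ends Thu 21:00 → clear.
LAB5: starts Sun 01:30 at or after LAB7 ends Thu 21:00 → clear.
LAB7 overlaps LAB1, LAB2.

No — it overlaps LAB1, LAB2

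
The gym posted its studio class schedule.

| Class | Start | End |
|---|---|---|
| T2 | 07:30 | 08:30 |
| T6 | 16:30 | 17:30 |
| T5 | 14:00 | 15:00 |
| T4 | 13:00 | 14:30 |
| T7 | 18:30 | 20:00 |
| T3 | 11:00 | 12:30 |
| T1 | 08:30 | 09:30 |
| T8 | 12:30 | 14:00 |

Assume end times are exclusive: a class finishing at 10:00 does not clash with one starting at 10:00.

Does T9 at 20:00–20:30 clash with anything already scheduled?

No — it doesn't clash with anything

T2: ends 08:30 at or before T9 starts 20:00 → clear.
T1: ends 09:30 at or before T9 starts 20:00 → clear.
T3: ends 12:30 at or before T9 starts 20:00 → clear.
T8: ends 14:00 at or before T9 starts 20:00 → clear.
T4: ends 14:30 at or before T9 starts 20:00 → clear.
T5: ends 15:00 at or before T9 starts 20:00 → clear.
T6: ends 17:30 at or before T9 starts 20:00 → clear.
T7: ends 20:00 at or before T9 starts 20:00 → clear.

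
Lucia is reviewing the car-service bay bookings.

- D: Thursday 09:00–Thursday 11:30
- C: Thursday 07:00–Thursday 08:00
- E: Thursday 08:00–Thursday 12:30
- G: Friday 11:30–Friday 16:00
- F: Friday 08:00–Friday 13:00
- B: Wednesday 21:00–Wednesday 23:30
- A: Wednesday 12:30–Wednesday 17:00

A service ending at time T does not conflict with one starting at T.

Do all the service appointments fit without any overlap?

Sorted by start: A, B, C, E, D, F, G.
B starts after A ends, so nothing later overlaps A either.
C starts after B ends, so nothing later overlaps B either.
E starts exactly when C ends (back-to-back, no overlap), so nothing later overlaps C either.
D starts before E ends → E and D overlap.
That's a conflict, so the schedule is not conflict-free.

No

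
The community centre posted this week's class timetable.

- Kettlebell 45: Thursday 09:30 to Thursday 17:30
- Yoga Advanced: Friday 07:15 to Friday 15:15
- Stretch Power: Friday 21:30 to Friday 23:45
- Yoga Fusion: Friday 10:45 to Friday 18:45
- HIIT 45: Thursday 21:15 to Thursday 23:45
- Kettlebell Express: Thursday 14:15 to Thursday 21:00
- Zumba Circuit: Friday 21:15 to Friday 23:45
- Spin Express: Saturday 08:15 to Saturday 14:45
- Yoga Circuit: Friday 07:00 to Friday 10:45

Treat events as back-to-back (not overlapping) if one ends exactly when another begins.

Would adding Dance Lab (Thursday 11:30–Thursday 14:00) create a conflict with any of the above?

Kettlebell 45: starts Thursday 09:30 before Dance Lab ends Thursday 14:00, and ends Thursday 17:30 after Dance Lab starts Thursday 11:30 → overlap.
Kettlebell Express: starts Thursday 14:15 at or after Dance Lab ends Thursday 14:00 → clear.
HIIT 45: starts Thursday 21:15 at or after Dance Lab ends Thursday 14:00 → clear.
Yoga Circuit: starts Friday 07:00 at or after Dance Lab ends Thursday 14:00 → clear.
Yoga Advanced: starts Friday 07:15 at or after Dance Lab ends Thursday 14:00 → clear.
Yoga Fusion: starts Friday 10:45 at or after Dance Lab ends Thursday 14:00 → clear.
Zumba Circuit: starts Friday 21:15 at or after Dance Lab ends Thursday 14:00 → clear.
Stretch Power: starts Friday 21:30 at or after Dance Lab ends Thursday 14:00 → clear.
Spin Express: starts Saturday 08:15 at or after Dance Lab ends Thursday 14:00 → clear.
Dance Lab overlaps Kettlebell 45.

Yes — it overlaps Kettlebell 45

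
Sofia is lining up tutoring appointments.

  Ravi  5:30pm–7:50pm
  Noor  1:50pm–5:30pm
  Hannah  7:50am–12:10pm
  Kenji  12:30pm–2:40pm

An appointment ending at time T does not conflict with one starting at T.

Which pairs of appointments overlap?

Two intervals overlap when each starts before the other ends.
Sorted by start: Hannah, Kenji, Noor, Ravi.
Kenji starts after Hannah ends, so Hannah has no further overlaps.
Noor starts before Kenji ends → Kenji and Noor overlap.
Ravi starts after Kenji ends.
Ravi starts exactly when Noor ends (back-to-back, no overlap).

Kenji & Noor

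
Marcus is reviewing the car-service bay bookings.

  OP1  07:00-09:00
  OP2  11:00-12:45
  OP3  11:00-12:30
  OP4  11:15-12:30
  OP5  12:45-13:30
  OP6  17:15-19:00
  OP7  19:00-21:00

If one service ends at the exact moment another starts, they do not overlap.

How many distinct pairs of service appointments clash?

Sorted by start: OP1, OP2, OP3, OP4, OP5, OP6, OP7.
OP2 starts after OP1 ends, so nothing later overlaps OP1 either.
OP3 starts before OP2 ends → OP2 and OP3 overlap.
OP4 starts before OP2 ends → OP2 and OP4 overlap.
OP5 starts exactly when OP2 ends (back-to-back, no overlap), so nothing later overlaps OP2 either.
OP4 starts before OP3 ends → OP3 and OP4 overlap.
OP5 starts after OP3 ends, so nothing later overlaps OP3 either.
OP5 starts after OP4 ends, so nothing later overlaps OP4 either.
OP6 starts after OP5 ends, so nothing later overlaps OP5 either.
OP7 starts exactly when OP6 ends (back-to-back, no overlap).
Overlapping pairs: OP2 & OP3, OP2 & OP4, OP3 & OP4 — 3 in total.

3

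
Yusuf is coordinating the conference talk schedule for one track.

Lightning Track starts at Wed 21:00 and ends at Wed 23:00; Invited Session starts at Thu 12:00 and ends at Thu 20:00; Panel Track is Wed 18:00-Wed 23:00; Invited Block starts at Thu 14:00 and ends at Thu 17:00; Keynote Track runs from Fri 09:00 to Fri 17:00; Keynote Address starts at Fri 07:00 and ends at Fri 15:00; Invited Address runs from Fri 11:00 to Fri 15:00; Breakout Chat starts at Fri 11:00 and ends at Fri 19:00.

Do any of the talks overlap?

Yes

Two intervals overlap when each starts before the other ends.
Sorted by start: Panel Track, Lightning Track, Invited Session, Invited Block, Keynote Address, Keynote Track, Invited Address, Breakout Chat.
Lightning Track starts before Panel Track ends → Panel Track and Lightning Track overlap.
That's a conflict, so the schedule is not conflict-free.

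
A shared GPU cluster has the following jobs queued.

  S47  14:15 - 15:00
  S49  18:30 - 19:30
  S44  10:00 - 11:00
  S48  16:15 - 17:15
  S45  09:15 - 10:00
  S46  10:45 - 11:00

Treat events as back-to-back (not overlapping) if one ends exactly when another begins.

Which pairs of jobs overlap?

S44 & S46

Sorted by start: S45, S44, S46, S47, S48, S49.
S44 starts exactly when S45 ends (back-to-back, no overlap) — done with S45.
S46 starts before S44 ends → S44 and S46 overlap.
S47 starts after S44 ends — done with S44.
S47 starts after S46 ends — done with S46.
S48 starts after S47 ends — done with S47.
S49 starts after S48 ends.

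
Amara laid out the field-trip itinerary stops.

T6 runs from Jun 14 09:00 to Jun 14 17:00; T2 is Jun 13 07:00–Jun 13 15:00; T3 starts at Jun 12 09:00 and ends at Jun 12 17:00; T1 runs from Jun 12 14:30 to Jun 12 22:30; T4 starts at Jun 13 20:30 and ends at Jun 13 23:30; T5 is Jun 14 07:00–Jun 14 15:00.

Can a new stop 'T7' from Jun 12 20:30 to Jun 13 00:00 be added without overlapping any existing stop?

No — it overlaps T1

T3: ends Jun 12 17:00 at or before T7 starts Jun 12 20:30 → clear.
T1: starts Jun 12 14:30 before T7 ends Jun 13 00:00, and ends Jun 12 22:30 after T7 starts Jun 12 20:30 → overlap.
T2: starts Jun 13 07:00 at or after T7 ends Jun 13 00:00 → clear.
T4: starts Jun 13 20:30 at or after T7 ends Jun 13 00:00 → clear.
T5: starts Jun 14 07:00 at or after T7 ends Jun 13 00:00 → clear.
T6: starts Jun 14 09:00 at or after T7 ends Jun 13 00:00 → clear.
T7 overlaps T1.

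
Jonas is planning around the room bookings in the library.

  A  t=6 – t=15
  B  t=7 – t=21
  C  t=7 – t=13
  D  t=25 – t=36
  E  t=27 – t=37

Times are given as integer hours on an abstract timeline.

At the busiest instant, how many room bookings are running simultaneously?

3

Walk through starts and ends in time order (an end at T is processed before a start at T):
t=6 start A → 1
t=7 start B → 2
t=7 start C → 3
t=13 end C → 2
t=15 end A → 1
t=21 end B → 0
t=25 start D → 1
t=27 start E → 2
t=36 end D → 1
t=37 end E → 0
Peak is 3, at t=7 (A, B, C).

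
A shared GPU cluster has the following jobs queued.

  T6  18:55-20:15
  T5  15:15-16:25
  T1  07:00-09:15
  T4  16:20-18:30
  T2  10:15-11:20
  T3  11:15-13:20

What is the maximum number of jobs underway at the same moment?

2

Sweep the timeline, counting +1 at each start and −1 at each end (ends before starts at a tie):
07:00 start T1 → 1
09:15 end T1 → 0
10:15 start T2 → 1
11:15 start T3 → 2
11:20 end T2 → 1
13:20 end T3 → 0
15:15 start T5 → 1
16:20 start T4 → 2
16:25 end T5 → 1
18:30 end T4 → 0
18:55 start T6 → 1
20:15 end T6 → 0
Peak is 2, at 11:15 (T2, T3).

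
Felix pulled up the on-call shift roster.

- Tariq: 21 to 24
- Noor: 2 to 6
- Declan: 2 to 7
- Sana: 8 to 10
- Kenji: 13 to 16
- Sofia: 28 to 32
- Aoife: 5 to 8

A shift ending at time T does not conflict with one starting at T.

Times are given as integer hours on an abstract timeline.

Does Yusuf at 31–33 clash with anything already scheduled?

Declan: ends 7 at or before Yusuf starts 31 → clear.
Noor: ends 6 at or before Yusuf starts 31 → clear.
Aoife: ends 8 at or before Yusuf starts 31 → clear.
Sana: ends 10 at or before Yusuf starts 31 → clear.
Kenji: ends 16 at or before Yusuf starts 31 → clear.
Tariq: ends 24 at or before Yusuf starts 31 → clear.
Sofia: starts 28 before Yusuf ends 33, and ends 32 after Yusuf starts 31 → overlap.
Yusuf overlaps Sofia.

Yes — it overlaps Sofia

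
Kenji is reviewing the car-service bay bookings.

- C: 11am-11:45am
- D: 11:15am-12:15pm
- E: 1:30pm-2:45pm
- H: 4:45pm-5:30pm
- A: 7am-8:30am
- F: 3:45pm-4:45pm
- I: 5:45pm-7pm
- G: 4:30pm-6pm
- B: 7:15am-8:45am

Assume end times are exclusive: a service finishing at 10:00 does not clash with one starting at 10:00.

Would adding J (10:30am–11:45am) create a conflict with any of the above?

A: ends 8:30am at or before J starts 10:30am → clear.
B: ends 8:45am at or before J starts 10:30am → clear.
C: starts 11am before J ends 11:45am, and ends 11:45am after J starts 10:30am → overlap.
D: starts 11:15am before J ends 11:45am, and ends 12:15pm after J starts 10:30am → overlap.
E: starts 1:30pm at or after J ends 11:45am → clear.
F: starts 3:45pm at or after J ends 11:45am → clear.
G: starts 4:30pm at or after J ends 11:45am → clear.
H: starts 4:45pm at or after J ends 11:45am → clear.
I: starts 5:45pm at or after J ends 11:45am → clear.
J overlaps C, D.

Yes — it overlaps C, D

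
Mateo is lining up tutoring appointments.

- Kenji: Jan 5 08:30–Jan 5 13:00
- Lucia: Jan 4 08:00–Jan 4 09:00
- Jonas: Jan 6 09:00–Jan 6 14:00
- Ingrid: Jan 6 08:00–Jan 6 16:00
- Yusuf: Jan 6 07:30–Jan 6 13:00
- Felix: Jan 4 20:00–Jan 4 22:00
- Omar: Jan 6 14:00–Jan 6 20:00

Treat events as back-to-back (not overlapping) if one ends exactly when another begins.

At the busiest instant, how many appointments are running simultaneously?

Sort all start/end points and keep a running count:
Jan 4 08:00 start Lucia → 1
Jan 4 09:00 end Lucia → 0
Jan 4 20:00 start Felix → 1
Jan 4 22:00 end Felix → 0
Jan 5 08:30 start Kenji → 1
Jan 5 13:00 end Kenji → 0
Jan 6 07:30 start Yusuf → 1
Jan 6 08:00 start Ingrid → 2
Jan 6 09:00 start Jonas → 3
Jan 6 13:00 end Yusuf → 2
Jan 6 14:00 end Jonas → 1
Jan 6 14:00 start Omar → 2
Jan 6 16:00 end Ingrid → 1
Jan 6 20:00 end Omar → 0
Peak is 3, at Jan 6 09:00 (Ingrid, Jonas, Yusuf).

3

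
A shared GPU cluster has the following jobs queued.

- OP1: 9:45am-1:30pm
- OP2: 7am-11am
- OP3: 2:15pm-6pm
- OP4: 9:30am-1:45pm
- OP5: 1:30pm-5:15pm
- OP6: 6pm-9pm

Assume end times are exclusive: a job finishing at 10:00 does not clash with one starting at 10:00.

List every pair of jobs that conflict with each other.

OP1 & OP2, OP1 & OP4, OP2 & OP4, OP3 & OP5, OP4 & OP5

Sorted by start: OP2, OP4, OP1, OP5, OP3, OP6.
OP4 starts before OP2 ends → OP2 and OP4 overlap.
OP1 starts before OP2 ends → OP2 and OP1 overlap.
OP5 starts after OP2 ends; OP2 is clear from here.
OP1 starts before OP4 ends → OP4 and OP1 overlap.
OP5 starts before OP4 ends → OP4 and OP5 overlap.
OP3 starts after OP4 ends; OP4 is clear from here.
OP5 starts exactly when OP1 ends (back-to-back, no overlap); OP1 is clear from here.
OP3 starts before OP5 ends → OP5 and OP3 overlap.
OP6 starts after OP5 ends.
OP6 starts exactly when OP3 ends (back-to-back, no overlap).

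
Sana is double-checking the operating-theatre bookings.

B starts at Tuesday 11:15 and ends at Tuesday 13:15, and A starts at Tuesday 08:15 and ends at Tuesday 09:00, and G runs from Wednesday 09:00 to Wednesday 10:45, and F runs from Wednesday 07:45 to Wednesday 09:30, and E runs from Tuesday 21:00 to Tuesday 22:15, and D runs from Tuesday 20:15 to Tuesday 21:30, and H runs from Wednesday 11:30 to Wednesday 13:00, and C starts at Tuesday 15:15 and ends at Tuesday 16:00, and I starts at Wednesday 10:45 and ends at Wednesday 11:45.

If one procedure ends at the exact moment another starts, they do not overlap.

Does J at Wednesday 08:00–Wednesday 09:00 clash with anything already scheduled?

Yes — it overlaps F

A: ends Tuesday 09:00 at or before J starts Wednesday 08:00 → clear.
B: ends Tuesday 13:15 at or before J starts Wednesday 08:00 → clear.
C: ends Tuesday 16:00 at or before J starts Wednesday 08:00 → clear.
D: ends Tuesday 21:30 at or before J starts Wednesday 08:00 → clear.
E: ends Tuesday 22:15 at or before J starts Wednesday 08:00 → clear.
F: starts Wednesday 07:45 before J ends Wednesday 09:00, and ends Wednesday 09:30 after J starts Wednesday 08:00 → overlap.
G: starts Wednesday 09:00 at or after J ends Wednesday 09:00 → clear.
I: starts Wednesday 10:45 at or after J ends Wednesday 09:00 → clear.
H: starts Wednesday 11:30 at or after J ends Wednesday 09:00 → clear.
J overlaps F.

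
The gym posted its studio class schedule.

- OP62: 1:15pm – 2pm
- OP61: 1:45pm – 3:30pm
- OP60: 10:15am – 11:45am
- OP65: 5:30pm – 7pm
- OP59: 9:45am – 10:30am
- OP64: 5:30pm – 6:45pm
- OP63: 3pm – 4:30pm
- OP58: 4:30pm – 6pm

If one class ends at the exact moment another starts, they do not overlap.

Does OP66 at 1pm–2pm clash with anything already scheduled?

OP59: ends 10:30am at or before OP66 starts 1pm → clear.
OP60: ends 11:45am at or before OP66 starts 1pm → clear.
OP62: starts 1:15pm before OP66 ends 2pm, and ends 2pm after OP66 starts 1pm → overlap.
OP61: starts 1:45pm before OP66 ends 2pm, and ends 3:30pm after OP66 starts 1pm → overlap.
OP63: starts 3pm at or after OP66 ends 2pm → clear.
OP58: starts 4:30pm at or after OP66 ends 2pm → clear.
OP64: starts 5:30pm at or after OP66 ends 2pm → clear.
OP65: starts 5:30pm at or after OP66 ends 2pm → clear.
OP66 overlaps OP61, OP62.

Yes — it overlaps OP61, OP62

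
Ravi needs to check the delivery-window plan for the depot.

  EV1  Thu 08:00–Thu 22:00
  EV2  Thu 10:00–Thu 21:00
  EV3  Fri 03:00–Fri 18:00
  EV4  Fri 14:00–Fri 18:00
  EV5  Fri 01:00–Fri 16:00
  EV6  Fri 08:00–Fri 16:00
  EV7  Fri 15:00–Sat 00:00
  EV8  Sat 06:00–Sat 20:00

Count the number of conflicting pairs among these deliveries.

11

Sorted by start: EV1, EV2, EV5, EV3, EV6, EV4, EV7, EV8.
EV2 starts before EV1 ends → EV1 and EV2 overlap.
EV5 starts after EV1 ends, so nothing later overlaps EV1 either.
EV5 starts after EV2 ends, so nothing later overlaps EV2 either.
EV3 starts before EV5 ends → EV5 and EV3 overlap.
EV6 starts before EV5 ends → EV5 and EV6 overlap.
EV4 starts before EV5 ends → EV5 and EV4 overlap.
EV7 starts before EV5 ends → EV5 and EV7 overlap.
EV8 starts after EV5 ends.
EV6 starts before EV3 ends → EV3 and EV6 overlap.
EV4 starts before EV3 ends → EV3 and EV4 overlap.
EV7 starts before EV3 ends → EV3 and EV7 overlap.
EV8 starts after EV3 ends.
EV4 starts before EV6 ends → EV6 and EV4 overlap.
EV7 starts before EV6 ends → EV6 and EV7 overlap.
EV8 starts after EV6 ends.
EV7 starts before EV4 ends → EV4 and EV7 overlap.
EV8 starts after EV4 ends.
EV8 starts after EV7 ends.
Overlapping pairs: EV1 & EV2, EV3 & EV4, EV3 & EV5, EV3 & EV6, EV3 & EV7, EV4 & EV5, EV4 & EV6, EV4 & EV7, EV5 & EV6, EV5 & EV7, EV6 & EV7 — 11 in total.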